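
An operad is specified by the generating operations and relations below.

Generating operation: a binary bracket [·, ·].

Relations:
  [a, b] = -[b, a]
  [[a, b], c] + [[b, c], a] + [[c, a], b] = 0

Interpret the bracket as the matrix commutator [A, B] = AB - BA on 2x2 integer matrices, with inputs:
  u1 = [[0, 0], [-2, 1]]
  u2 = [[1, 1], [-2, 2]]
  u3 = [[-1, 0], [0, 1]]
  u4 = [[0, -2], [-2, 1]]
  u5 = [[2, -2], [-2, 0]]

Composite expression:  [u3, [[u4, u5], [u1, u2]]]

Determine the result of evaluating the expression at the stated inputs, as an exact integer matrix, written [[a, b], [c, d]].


[[0, 48], [-48, 0]]

[u4, u5] = [[0, 6], [-6, 0]]
[u1, u2] = [[2, -1], [0, -2]]
[[u4, u5], [u1, u2]] = [[-6, -24], [-24, 6]]
[u3, [[u4, u5], [u1, u2]]] = [[0, 48], [-48, 0]]


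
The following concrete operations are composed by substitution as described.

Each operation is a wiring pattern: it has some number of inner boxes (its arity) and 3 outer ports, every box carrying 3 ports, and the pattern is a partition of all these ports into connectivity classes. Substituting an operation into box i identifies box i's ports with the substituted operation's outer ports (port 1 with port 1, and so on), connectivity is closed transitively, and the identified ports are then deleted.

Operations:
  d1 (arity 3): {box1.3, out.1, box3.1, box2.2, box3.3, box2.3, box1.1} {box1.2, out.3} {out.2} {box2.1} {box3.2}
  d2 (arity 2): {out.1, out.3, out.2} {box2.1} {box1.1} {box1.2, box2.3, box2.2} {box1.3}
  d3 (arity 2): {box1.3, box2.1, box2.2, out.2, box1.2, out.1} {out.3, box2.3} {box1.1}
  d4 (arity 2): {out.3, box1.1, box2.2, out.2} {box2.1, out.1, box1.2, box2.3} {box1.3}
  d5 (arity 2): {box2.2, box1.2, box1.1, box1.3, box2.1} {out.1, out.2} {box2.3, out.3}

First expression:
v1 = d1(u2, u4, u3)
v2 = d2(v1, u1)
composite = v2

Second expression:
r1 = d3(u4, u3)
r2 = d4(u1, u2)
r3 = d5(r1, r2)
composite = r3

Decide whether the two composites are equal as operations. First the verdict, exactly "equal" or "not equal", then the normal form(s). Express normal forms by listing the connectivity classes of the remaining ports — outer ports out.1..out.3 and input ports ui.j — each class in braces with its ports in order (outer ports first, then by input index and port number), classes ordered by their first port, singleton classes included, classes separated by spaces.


not equal — first {out.1, out.2, out.3} {u1.1} {u1.2, u1.3} {u2.1, u2.3, u3.1, u3.3, u4.2, u4.3} {u2.2} {u3.2} {u4.1}, second {out.1, out.2} {out.3, u1.1, u1.2, u2.1, u2.2, u2.3, u3.1, u3.2, u3.3, u4.2, u4.3} {u1.3} {u4.1}

In normal form, the first expression is {out.1, out.2, out.3} {u1.1} {u1.2, u1.3} {u2.1, u2.3, u3.1, u3.3, u4.2, u4.3} {u2.2} {u3.2} {u4.1}
In normal form, the second expression is {out.1, out.2} {out.3, u1.1, u1.2, u2.1, u2.2, u2.3, u3.1, u3.2, u3.3, u4.2, u4.3} {u1.3} {u4.1}
The forms do not match — not equal.


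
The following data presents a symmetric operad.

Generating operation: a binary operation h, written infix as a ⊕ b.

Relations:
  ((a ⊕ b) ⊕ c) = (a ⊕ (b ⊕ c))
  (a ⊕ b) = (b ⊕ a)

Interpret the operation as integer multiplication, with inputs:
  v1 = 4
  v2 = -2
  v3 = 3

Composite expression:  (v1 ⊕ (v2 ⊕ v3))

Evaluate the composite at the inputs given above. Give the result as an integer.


-24

(v2 ⊕ v3) = -6
(v1 ⊕ (v2 ⊕ v3)) = -24


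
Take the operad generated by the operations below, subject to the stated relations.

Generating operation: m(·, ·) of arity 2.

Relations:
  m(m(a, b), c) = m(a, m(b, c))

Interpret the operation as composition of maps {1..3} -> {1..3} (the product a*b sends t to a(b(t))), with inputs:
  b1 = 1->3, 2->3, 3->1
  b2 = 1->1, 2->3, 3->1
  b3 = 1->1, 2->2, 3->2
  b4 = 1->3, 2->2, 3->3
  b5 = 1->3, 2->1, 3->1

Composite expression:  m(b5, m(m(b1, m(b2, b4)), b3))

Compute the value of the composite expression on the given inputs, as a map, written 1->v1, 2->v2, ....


1->1, 2->3, 3->3

m(b2, b4) = 1->1, 2->3, 3->1
m(b1, m(b2, b4)) = 1->3, 2->1, 3->3
m(m(b1, m(b2, b4)), b3) = 1->3, 2->1, 3->1
m(b5, m(m(b1, m(b2, b4)), b3)) = 1->1, 2->3, 3->3


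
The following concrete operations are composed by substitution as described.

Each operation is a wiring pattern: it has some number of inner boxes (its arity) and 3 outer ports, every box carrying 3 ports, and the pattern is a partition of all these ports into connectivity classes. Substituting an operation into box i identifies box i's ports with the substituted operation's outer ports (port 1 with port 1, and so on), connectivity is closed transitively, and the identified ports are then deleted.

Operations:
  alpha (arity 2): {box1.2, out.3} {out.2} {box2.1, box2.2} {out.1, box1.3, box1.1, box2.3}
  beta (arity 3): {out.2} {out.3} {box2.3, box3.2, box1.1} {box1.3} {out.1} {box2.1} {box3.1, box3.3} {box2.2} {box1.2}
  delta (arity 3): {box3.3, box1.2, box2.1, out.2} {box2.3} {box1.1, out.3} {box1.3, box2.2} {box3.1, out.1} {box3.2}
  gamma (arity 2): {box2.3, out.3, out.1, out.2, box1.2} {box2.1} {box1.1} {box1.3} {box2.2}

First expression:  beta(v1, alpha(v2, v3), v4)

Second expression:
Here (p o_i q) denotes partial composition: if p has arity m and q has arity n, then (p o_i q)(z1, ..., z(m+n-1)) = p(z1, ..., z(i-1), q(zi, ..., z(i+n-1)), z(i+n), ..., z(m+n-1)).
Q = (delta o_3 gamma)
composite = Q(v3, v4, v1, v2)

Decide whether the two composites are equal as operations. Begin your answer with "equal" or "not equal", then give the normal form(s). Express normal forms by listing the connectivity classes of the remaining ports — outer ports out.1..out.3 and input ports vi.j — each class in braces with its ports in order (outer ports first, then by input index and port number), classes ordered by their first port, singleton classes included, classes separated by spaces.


not equal — first {out.1} {out.2} {out.3} {v1.1, v2.2, v4.2} {v1.2} {v1.3} {v2.1, v2.3, v3.3} {v3.1, v3.2} {v4.1, v4.3}, second {out.1, out.2, v1.2, v2.3, v3.2, v4.1} {out.3, v3.1} {v1.1} {v1.3} {v2.1} {v2.2} {v3.3, v4.2} {v4.3}

In normal form, the first expression is {out.1} {out.2} {out.3} {v1.1, v2.2, v4.2} {v1.2} {v1.3} {v2.1, v2.3, v3.3} {v3.1, v3.2} {v4.1, v4.3}
In normal form, the second expression is {out.1, out.2, v1.2, v2.3, v3.2, v4.1} {out.3, v3.1} {v1.1} {v1.3} {v2.1} {v2.2} {v3.3, v4.2} {v4.3}
The forms do not match — not equal.


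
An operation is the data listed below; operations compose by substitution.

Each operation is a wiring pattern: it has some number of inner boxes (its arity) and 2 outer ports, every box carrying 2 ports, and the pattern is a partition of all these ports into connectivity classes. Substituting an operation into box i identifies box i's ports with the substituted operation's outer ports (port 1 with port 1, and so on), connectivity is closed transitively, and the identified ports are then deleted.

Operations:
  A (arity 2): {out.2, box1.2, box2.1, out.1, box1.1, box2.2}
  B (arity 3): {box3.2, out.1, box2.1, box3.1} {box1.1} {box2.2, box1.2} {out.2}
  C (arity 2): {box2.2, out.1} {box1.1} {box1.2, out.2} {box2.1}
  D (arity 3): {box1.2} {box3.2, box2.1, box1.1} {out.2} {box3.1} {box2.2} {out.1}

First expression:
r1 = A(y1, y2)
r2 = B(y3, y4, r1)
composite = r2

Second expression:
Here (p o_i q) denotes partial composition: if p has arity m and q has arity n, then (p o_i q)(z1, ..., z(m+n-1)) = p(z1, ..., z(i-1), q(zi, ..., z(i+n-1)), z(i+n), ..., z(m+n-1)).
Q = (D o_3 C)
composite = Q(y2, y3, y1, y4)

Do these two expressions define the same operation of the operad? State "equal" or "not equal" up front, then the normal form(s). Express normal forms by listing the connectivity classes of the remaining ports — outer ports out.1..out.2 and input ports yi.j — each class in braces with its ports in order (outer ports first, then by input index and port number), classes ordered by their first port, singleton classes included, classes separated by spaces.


not equal; first: {out.1, y1.1, y1.2, y2.1, y2.2, y4.1} {out.2} {y3.1} {y3.2, y4.2}; second: {out.1} {out.2} {y1.1} {y1.2, y2.1, y3.1} {y2.2} {y3.2} {y4.1} {y4.2}


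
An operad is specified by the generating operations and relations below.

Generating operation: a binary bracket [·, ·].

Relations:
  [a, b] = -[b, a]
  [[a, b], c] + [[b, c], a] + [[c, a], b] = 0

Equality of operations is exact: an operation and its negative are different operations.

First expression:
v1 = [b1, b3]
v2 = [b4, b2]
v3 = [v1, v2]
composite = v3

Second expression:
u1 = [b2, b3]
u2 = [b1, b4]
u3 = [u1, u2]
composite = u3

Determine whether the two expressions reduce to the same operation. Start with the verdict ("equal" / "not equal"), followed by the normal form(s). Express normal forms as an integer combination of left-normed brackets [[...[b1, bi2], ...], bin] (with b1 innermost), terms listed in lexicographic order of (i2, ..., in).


not equal: they reduce to -[[[b1, b3], b2], b4] + [[[b1, b3], b4], b2] and -[[[b1, b4], b2], b3] + [[[b1, b4], b3], b2]

The first expression reduces to -[[[b1, b3], b2], b4] + [[[b1, b3], b4], b2]
The second expression reduces to -[[[b1, b4], b2], b3] + [[[b1, b4], b3], b2]
They disagree, so not equal.


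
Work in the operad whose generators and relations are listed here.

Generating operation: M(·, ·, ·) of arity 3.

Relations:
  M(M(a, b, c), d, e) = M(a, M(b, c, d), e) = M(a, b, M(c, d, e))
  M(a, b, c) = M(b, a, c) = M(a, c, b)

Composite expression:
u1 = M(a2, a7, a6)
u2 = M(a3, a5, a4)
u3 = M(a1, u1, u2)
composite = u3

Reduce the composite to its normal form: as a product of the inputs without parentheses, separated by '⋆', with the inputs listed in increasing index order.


a1 ⋆ a2 ⋆ a3 ⋆ a4 ⋆ a5 ⋆ a6 ⋆ a7

Any arrangement under M is one operation, so sort the a-inputs.
M(a2, a7, a6) unparenthesizes to a2 ⋆ a7 ⋆ a6
M(a3, a5, a4) unparenthesizes to a3 ⋆ a5 ⋆ a4
M(a1, M(a2, a7, a6), M(a3, a5, a4)) unparenthesizes to a1 ⋆ a2 ⋆ a7 ⋆ a6 ⋆ a3 ⋆ a5 ⋆ a4
the factors in increasing index order: a1 ⋆ a2 ⋆ a3 ⋆ a4 ⋆ a5 ⋆ a6 ⋆ a7


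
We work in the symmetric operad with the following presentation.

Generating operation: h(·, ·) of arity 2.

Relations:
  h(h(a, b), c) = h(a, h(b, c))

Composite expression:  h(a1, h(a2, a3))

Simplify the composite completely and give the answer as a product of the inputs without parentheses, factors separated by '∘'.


a1 ∘ a2 ∘ a3

The h-tree's shape is irrelevant; the a-reading-order decides.
h(a2, a3) spells out as a2 ∘ a3
h(a1, h(a2, a3)) spells out as a1 ∘ a2 ∘ a3


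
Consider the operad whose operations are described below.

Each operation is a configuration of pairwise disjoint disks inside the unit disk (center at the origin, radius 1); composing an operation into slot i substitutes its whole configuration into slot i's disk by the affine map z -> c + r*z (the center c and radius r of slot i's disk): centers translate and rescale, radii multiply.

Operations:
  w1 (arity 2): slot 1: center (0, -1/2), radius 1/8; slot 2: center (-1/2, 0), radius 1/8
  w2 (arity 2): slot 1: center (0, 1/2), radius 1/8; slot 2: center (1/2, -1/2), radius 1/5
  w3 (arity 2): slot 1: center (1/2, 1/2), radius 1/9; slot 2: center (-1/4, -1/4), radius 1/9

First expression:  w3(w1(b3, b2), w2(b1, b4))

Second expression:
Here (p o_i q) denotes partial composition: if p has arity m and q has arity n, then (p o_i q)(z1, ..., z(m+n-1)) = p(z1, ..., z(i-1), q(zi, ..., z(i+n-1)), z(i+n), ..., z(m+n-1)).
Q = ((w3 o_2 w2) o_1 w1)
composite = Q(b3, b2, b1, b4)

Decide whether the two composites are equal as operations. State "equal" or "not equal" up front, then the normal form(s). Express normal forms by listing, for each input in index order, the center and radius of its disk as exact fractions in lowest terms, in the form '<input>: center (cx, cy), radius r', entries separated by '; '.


equal — both sides give b1: center (-1/4, -7/36), radius 1/72; b2: center (4/9, 1/2), radius 1/72; b3: center (1/2, 4/9), radius 1/72; b4: center (-7/36, -11/36), radius 1/45

The first expression, normalized: b1: center (-1/4, -7/36), radius 1/72; b2: center (4/9, 1/2), radius 1/72; b3: center (1/2, 4/9), radius 1/72; b4: center (-7/36, -11/36), radius 1/45
The second expression, normalized: b1: center (-1/4, -7/36), radius 1/72; b2: center (4/9, 1/2), radius 1/72; b3: center (1/2, 4/9), radius 1/72; b4: center (-7/36, -11/36), radius 1/45
Identical normal forms: equal.


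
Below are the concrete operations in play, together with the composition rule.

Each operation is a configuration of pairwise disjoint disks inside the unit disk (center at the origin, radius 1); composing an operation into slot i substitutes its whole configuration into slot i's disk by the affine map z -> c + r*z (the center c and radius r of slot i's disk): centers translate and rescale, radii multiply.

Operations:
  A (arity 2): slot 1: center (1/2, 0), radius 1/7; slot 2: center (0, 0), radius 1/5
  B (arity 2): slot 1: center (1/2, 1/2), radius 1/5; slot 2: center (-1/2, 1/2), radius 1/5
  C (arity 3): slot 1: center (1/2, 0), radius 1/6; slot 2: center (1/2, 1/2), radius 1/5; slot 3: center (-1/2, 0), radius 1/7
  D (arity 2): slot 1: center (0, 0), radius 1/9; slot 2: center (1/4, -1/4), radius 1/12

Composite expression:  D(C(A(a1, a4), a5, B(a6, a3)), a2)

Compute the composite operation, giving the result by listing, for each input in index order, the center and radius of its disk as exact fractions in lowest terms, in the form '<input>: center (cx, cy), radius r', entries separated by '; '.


a1: center (7/108, 0), radius 1/378; a2: center (1/4, -1/4), radius 1/12; a3: center (-4/63, 1/126), radius 1/315; a4: center (1/18, 0), radius 1/270; a5: center (1/18, 1/18), radius 1/45; a6: center (-1/21, 1/126), radius 1/315


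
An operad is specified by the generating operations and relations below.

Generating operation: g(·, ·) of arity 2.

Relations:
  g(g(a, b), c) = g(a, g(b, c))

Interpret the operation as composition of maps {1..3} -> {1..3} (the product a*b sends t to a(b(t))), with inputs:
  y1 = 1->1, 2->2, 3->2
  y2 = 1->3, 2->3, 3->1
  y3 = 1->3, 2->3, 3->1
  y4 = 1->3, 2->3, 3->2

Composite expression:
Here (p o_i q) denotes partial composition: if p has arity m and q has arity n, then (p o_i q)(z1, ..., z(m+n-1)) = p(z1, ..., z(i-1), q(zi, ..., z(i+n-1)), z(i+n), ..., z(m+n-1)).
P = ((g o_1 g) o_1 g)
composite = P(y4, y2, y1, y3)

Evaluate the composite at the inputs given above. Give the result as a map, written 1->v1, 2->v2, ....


1->2, 2->2, 3->2

g(y4, y2) = 1->2, 2->2, 3->3
g(g(y4, y2), y1) = 1->2, 2->2, 3->2
g(g(g(y4, y2), y1), y3) = 1->2, 2->2, 3->2


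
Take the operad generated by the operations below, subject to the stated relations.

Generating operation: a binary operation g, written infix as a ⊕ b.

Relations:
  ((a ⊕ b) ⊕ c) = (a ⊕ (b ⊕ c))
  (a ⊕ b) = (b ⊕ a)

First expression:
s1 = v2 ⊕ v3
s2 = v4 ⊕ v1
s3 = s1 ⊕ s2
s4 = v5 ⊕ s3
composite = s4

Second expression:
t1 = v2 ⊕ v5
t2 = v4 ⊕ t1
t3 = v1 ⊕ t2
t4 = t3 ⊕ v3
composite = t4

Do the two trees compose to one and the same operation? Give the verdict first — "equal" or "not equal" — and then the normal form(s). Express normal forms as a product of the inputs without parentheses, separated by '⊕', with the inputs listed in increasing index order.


equal: each reduces to v1 ⊕ v2 ⊕ v3 ⊕ v4 ⊕ v5

The first expression, normalized: v1 ⊕ v2 ⊕ v3 ⊕ v4 ⊕ v5
The second expression, normalized: v1 ⊕ v2 ⊕ v3 ⊕ v4 ⊕ v5
The normal forms match — equal.


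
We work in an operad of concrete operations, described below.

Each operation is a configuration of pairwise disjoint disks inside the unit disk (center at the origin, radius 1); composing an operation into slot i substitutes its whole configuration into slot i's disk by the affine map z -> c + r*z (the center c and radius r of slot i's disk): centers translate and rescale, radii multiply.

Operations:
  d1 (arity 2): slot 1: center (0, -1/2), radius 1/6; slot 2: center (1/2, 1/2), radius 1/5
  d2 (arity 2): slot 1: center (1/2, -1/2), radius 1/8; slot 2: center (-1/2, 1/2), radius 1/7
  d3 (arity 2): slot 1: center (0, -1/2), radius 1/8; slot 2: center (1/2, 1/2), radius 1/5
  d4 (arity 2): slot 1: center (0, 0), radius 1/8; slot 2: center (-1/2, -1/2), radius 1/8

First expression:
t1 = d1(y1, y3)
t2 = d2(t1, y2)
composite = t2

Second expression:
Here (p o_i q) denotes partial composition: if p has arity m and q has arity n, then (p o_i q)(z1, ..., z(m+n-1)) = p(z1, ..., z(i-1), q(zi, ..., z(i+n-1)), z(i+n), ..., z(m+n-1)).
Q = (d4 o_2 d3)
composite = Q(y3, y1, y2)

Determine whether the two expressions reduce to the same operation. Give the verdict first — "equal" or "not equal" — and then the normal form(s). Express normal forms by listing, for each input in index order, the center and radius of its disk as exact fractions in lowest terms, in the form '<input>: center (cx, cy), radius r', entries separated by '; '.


Normal form of the first expression: y1: center (1/2, -9/16), radius 1/48; y2: center (-1/2, 1/2), radius 1/7; y3: center (9/16, -7/16), radius 1/40
Normal form of the second expression: y1: center (-1/2, -9/16), radius 1/64; y2: center (-7/16, -7/16), radius 1/40; y3: center (0, 0), radius 1/8
Different reductions; not equal.

not equal; first: y1: center (1/2, -9/16), radius 1/48; y2: center (-1/2, 1/2), radius 1/7; y3: center (9/16, -7/16), radius 1/40; second: y1: center (-1/2, -9/16), radius 1/64; y2: center (-7/16, -7/16), radius 1/40; y3: center (0, 0), radius 1/8


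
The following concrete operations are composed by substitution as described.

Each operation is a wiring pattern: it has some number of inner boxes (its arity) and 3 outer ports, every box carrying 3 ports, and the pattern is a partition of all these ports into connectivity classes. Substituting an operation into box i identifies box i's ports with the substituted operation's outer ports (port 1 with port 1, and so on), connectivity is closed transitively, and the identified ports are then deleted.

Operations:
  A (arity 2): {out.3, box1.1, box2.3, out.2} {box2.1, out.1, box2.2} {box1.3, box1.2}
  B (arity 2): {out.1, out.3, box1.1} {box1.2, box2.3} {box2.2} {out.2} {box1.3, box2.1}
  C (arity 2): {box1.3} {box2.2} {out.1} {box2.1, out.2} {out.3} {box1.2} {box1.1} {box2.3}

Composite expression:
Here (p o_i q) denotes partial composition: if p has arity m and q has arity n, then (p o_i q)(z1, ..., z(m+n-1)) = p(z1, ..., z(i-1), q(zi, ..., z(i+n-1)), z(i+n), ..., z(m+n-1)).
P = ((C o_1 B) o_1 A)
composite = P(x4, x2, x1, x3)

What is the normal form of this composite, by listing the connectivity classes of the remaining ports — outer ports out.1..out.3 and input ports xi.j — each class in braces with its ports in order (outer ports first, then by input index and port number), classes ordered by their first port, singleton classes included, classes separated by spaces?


Substituting into C glues patterns; closure does the rest.
through A, on inputs (x4, x2): {out.1, x2.1, x2.2} {out.2, out.3, x2.3, x4.1} {x4.2, x4.3} (out.j = stage outer ports)
through B, on inputs (x4, x2, x1): {out.1, out.3, x2.1, x2.2} {out.2} {x1.1, x1.3, x2.3, x4.1} {x1.2} {x4.2, x4.3} (out.j = stage outer ports)
through C, on inputs (x4, x2, x1, x3): {out.1} {out.2, x3.1} {out.3} {x1.1, x1.3, x2.3, x4.1} {x1.2} {x2.1, x2.2} {x3.2} {x3.3} {x4.2, x4.3} (out.j = stage outer ports)

{out.1} {out.2, x3.1} {out.3} {x1.1, x1.3, x2.3, x4.1} {x1.2} {x2.1, x2.2} {x3.2} {x3.3} {x4.2, x4.3}


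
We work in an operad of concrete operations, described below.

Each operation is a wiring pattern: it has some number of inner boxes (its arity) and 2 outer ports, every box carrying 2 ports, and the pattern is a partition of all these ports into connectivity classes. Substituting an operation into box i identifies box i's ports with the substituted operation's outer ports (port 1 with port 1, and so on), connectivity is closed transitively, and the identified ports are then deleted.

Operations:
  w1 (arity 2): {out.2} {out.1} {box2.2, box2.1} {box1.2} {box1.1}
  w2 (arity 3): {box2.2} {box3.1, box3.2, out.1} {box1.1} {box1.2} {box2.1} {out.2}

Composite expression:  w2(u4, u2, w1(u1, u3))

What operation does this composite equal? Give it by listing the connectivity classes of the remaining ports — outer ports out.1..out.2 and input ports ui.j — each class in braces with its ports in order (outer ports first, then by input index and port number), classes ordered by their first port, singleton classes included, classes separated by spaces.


{out.1} {out.2} {u1.1} {u1.2} {u2.1} {u2.2} {u3.1, u3.2} {u4.1} {u4.2}

After gluing at w2, chains via deleted ports link the u-ports.
stage w1: inputs (u1, u3), connectivity {out.1} {out.2} {u1.1} {u1.2} {u3.1, u3.2}, out.j its boundary
stage w2: inputs (u4, u2, u1, u3), connectivity {out.1} {out.2} {u1.1} {u1.2} {u2.1} {u2.2} {u3.1, u3.2} {u4.1} {u4.2}, out.j its boundary


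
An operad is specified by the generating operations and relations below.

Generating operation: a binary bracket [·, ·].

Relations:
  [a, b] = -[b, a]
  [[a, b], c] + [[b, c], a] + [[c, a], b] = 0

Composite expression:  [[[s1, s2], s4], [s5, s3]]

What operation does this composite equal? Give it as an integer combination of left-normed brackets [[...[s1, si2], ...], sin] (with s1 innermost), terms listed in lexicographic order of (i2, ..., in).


-[[[[s1, s2], s4], s3], s5] + [[[[s1, s2], s4], s5], s3]


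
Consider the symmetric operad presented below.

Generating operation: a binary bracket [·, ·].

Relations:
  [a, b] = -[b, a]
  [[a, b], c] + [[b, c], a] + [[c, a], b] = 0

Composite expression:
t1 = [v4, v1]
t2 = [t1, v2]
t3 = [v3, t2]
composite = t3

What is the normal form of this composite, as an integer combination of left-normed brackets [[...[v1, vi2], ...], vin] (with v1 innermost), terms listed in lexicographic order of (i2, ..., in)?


In the tensor algebra, words opening v1 carry the v1-anchored form.
Composite bracket: [v3, [[v4, v1], v2]]
The bracket unfolds into 8 signed words via [a, b] = ab - ba (2^3 = 8).
Coefficients come from the v1-initial words:
  the word v1v4v2v3 carries sign +1 and contributes +[[[v1, v4], v2], v3]

[[[v1, v4], v2], v3]


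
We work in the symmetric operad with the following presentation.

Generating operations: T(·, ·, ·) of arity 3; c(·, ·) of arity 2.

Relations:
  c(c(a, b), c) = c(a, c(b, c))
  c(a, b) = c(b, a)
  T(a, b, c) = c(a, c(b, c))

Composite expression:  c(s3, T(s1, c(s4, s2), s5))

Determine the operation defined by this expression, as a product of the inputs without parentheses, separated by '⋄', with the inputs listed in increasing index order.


s1 ⋄ s2 ⋄ s3 ⋄ s4 ⋄ s5

Reordering under c is free, so list the s-inputs canonically.
c(s4, s2) unparenthesizes to s4 ⋄ s2
T(s1, c(s4, s2), s5) unparenthesizes to s1 ⋄ s4 ⋄ s2 ⋄ s5
c(s3, T(s1, c(s4, s2), s5)) unparenthesizes to s3 ⋄ s1 ⋄ s4 ⋄ s2 ⋄ s5
sorting the factors by input index: s1 ⋄ s2 ⋄ s3 ⋄ s4 ⋄ s5


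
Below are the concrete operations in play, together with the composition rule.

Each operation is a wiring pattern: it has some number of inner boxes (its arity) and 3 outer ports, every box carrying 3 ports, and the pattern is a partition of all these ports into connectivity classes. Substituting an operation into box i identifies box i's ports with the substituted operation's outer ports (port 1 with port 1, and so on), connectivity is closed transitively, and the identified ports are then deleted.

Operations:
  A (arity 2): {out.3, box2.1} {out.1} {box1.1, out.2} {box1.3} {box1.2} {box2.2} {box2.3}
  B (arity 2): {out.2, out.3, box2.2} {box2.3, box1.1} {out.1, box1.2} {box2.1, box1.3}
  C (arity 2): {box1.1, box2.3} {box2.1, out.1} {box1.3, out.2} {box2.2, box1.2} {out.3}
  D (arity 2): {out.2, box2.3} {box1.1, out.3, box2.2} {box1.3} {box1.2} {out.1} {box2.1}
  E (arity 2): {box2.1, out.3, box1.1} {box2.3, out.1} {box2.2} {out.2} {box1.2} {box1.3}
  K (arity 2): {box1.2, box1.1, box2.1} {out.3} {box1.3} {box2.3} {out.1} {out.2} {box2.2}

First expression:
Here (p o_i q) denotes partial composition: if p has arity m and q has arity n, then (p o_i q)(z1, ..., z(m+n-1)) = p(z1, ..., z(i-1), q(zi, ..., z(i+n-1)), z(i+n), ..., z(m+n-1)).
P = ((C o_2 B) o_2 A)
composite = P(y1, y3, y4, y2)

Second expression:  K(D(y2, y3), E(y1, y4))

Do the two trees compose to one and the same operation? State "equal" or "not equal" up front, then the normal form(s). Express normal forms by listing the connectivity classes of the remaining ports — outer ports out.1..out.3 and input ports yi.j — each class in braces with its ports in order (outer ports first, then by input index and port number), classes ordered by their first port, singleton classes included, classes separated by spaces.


not equal: they reduce to {out.1, y3.1} {out.2, y1.3} {out.3} {y1.1, y1.2, y2.2} {y2.1, y4.1} {y2.3} {y3.2} {y3.3} {y4.2} {y4.3} and {out.1} {out.2} {out.3} {y1.1, y4.1} {y1.2} {y1.3} {y2.1, y3.2} {y2.2} {y2.3} {y3.1} {y3.3, y4.3} {y4.2}

In normal form, the first expression is {out.1, y3.1} {out.2, y1.3} {out.3} {y1.1, y1.2, y2.2} {y2.1, y4.1} {y2.3} {y3.2} {y3.3} {y4.2} {y4.3}
In normal form, the second expression is {out.1} {out.2} {out.3} {y1.1, y4.1} {y1.2} {y1.3} {y2.1, y3.2} {y2.2} {y2.3} {y3.1} {y3.3, y4.3} {y4.2}
Different reductions; not equal.


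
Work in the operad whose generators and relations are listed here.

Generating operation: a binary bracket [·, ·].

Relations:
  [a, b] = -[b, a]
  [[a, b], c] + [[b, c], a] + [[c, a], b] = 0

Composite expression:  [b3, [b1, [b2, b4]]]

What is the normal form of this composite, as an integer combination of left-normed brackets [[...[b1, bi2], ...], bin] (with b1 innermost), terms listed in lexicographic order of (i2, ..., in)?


Left-normed coefficients sit on the b1-initial expansion words.
Composite bracket: [b3, [b1, [b2, b4]]]
Expanding via [a, b] = ab - ba: 8 signed words (2^3 = 8).
Words beginning with b1 determine it all:
  sign of b1b2b4b3 is -1, so it contributes -[[[b1, b2], b4], b3]
  sign of b1b4b2b3 is +1, so it contributes +[[[b1, b4], b2], b3]

-[[[b1, b2], b4], b3] + [[[b1, b4], b2], b3]


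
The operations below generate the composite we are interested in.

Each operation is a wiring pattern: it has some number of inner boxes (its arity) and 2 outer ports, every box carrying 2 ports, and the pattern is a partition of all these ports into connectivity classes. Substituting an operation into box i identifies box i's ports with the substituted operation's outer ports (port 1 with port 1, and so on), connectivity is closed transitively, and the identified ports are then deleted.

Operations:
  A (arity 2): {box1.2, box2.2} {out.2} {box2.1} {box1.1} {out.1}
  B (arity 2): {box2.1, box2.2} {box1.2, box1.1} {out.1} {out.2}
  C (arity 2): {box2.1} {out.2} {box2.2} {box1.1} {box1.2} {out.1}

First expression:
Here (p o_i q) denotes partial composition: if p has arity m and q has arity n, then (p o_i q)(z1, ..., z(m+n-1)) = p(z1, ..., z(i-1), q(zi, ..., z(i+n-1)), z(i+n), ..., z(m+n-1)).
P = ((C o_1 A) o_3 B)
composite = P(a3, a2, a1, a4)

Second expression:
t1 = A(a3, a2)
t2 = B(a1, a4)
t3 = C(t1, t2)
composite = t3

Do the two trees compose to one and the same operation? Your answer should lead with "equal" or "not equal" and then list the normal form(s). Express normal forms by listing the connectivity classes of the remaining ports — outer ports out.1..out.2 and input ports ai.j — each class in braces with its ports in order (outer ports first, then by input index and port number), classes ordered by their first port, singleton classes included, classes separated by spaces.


equal — both sides give {out.1} {out.2} {a1.1, a1.2} {a2.1} {a2.2, a3.2} {a3.1} {a4.1, a4.2}

Normal form of the first expression: {out.1} {out.2} {a1.1, a1.2} {a2.1} {a2.2, a3.2} {a3.1} {a4.1, a4.2}
Normal form of the second expression: {out.1} {out.2} {a1.1, a1.2} {a2.1} {a2.2, a3.2} {a3.1} {a4.1, a4.2}
Identical normal forms: equal.


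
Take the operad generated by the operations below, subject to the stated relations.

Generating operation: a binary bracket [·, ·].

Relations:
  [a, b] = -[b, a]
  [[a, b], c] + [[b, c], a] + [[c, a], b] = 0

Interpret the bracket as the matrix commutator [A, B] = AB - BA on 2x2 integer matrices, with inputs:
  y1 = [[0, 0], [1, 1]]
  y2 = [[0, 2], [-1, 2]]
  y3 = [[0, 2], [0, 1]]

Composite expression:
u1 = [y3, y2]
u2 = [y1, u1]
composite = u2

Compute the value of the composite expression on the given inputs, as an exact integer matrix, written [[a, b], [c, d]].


[[-2, -2], [-5, 2]]

[y3, y2] = [[-2, 2], [-1, 2]]
[y1, [y3, y2]] = [[-2, -2], [-5, 2]]


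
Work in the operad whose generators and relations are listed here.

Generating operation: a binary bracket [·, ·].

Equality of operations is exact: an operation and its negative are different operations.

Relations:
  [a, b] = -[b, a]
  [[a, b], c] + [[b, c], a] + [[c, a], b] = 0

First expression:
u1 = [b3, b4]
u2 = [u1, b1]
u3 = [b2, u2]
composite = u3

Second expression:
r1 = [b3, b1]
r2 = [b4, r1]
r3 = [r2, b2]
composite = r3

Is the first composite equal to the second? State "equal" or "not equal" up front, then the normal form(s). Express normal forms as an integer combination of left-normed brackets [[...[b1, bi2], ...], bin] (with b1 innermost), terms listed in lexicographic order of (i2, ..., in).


The first composite normalizes to [[[b1, b3], b4], b2] - [[[b1, b4], b3], b2]
The second composite normalizes to [[[b1, b3], b4], b2]
They disagree, so not equal.

not equal; the first gives [[[b1, b3], b4], b2] - [[[b1, b4], b3], b2] and the second [[[b1, b3], b4], b2]


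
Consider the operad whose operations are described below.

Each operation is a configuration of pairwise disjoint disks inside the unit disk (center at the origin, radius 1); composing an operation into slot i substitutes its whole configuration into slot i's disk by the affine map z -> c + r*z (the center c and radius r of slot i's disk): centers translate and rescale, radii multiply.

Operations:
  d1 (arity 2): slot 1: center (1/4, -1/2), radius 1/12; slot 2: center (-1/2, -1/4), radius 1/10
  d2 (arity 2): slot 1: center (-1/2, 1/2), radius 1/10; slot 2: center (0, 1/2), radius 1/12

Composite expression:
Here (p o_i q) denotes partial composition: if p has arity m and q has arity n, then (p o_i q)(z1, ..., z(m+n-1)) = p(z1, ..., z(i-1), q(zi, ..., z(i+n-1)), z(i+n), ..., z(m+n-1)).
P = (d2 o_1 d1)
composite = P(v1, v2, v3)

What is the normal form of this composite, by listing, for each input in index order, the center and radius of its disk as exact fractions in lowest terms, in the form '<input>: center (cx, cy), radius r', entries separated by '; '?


v1: center (-19/40, 9/20), radius 1/120; v2: center (-11/20, 19/40), radius 1/100; v3: center (0, 1/2), radius 1/12

Follow each v-input down from d2: c' goes to c + r*c', radius to r*r'.
v1: after 2 affine steps, its disk has center (-19/40, 9/20), radius 1/120
v2: after 2 affine steps, its disk has center (-11/20, 19/40), radius 1/100
v3: after 1 affine step, its disk has center (0, 1/2), radius 1/12


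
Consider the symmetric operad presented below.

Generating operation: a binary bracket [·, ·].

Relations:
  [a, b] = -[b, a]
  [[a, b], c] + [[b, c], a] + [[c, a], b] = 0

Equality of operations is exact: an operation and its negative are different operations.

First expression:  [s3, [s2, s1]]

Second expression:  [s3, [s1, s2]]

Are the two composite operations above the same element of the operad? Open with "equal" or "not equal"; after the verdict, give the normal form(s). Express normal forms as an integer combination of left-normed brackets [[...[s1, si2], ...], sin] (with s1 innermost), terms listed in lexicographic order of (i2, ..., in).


not equal; the first gives [[s1, s2], s3] and the second -[[s1, s2], s3]

Normal form of the first expression: [[s1, s2], s3]
Normal form of the second expression: -[[s1, s2], s3]
The forms do not match — not equal.


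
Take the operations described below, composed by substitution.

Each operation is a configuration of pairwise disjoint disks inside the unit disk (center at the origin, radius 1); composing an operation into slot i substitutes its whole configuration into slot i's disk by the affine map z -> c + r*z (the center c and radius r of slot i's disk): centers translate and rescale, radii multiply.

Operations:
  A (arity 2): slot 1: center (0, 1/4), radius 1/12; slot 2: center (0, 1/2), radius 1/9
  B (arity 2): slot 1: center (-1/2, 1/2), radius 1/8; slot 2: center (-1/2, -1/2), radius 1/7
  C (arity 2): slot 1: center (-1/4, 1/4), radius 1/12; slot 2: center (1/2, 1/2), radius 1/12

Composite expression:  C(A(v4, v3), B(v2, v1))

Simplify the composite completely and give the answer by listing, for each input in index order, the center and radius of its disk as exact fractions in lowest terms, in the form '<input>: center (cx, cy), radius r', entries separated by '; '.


Below C, radii multiply path by path; the v-disk centers shift.
v4: after 2 affine steps, its disk has center (-1/4, 13/48), radius 1/144
v3: after 2 affine steps, its disk has center (-1/4, 7/24), radius 1/108
v2: after 2 affine steps, its disk has center (11/24, 13/24), radius 1/96
v1: after 2 affine steps, its disk has center (11/24, 11/24), radius 1/84

v1: center (11/24, 11/24), radius 1/84; v2: center (11/24, 13/24), radius 1/96; v3: center (-1/4, 7/24), radius 1/108; v4: center (-1/4, 13/48), radius 1/144


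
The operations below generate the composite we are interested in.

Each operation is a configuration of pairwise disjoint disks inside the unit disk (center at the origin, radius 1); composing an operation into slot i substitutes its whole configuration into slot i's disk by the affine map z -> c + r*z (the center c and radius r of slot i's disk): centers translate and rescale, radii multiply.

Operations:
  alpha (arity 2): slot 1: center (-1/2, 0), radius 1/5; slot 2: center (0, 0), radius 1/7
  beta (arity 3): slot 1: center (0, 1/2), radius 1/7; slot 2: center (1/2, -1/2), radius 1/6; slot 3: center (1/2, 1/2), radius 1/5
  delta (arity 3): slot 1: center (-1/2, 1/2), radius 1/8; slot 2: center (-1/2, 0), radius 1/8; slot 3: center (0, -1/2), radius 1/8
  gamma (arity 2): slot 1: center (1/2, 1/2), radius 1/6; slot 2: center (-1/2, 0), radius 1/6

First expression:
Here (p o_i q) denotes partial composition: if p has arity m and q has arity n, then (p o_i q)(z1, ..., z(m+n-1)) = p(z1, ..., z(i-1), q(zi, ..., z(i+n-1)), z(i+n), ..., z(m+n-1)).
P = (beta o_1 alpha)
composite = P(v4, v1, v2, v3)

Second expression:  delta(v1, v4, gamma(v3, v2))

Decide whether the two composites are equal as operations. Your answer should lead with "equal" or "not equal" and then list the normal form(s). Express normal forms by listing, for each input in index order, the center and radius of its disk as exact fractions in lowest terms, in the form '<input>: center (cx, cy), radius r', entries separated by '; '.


In normal form, the first expression is v1: center (0, 1/2), radius 1/49; v2: center (1/2, -1/2), radius 1/6; v3: center (1/2, 1/2), radius 1/5; v4: center (-1/14, 1/2), radius 1/35
In normal form, the second expression is v1: center (-1/2, 1/2), radius 1/8; v2: center (-1/16, -1/2), radius 1/48; v3: center (1/16, -7/16), radius 1/48; v4: center (-1/2, 0), radius 1/8
They disagree, so not equal.

not equal; first: v1: center (0, 1/2), radius 1/49; v2: center (1/2, -1/2), radius 1/6; v3: center (1/2, 1/2), radius 1/5; v4: center (-1/14, 1/2), radius 1/35; second: v1: center (-1/2, 1/2), radius 1/8; v2: center (-1/16, -1/2), radius 1/48; v3: center (1/16, -7/16), radius 1/48; v4: center (-1/2, 0), radius 1/8


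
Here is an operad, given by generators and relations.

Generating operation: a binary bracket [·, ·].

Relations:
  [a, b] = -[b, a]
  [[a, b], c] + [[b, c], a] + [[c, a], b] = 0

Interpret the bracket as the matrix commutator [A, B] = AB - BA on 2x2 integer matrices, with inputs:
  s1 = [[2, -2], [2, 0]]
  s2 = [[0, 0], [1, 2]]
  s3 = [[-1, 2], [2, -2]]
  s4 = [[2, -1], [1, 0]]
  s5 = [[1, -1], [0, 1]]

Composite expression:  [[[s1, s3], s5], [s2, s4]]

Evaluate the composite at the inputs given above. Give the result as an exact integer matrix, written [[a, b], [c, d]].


[[64, -40], [16, -64]]

[s1, s3] = [[-8, 6], [-2, 8]]
[[s1, s3], s5] = [[-2, 16], [0, 2]]
[s2, s4] = [[1, 2], [4, -1]]
[[[s1, s3], s5], [s2, s4]] = [[64, -40], [16, -64]]


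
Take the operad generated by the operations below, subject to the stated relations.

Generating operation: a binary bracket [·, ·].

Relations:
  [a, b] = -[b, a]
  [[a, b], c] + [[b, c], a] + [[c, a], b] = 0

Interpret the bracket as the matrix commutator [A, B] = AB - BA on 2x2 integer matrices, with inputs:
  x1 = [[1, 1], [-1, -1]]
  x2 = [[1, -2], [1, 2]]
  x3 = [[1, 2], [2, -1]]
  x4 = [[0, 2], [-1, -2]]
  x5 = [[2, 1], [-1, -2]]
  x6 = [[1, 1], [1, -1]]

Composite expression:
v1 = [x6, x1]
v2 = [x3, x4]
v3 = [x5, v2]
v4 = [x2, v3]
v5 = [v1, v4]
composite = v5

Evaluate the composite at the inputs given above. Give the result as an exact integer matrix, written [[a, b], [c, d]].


[x6, x1] = [[-2, 0], [4, 2]]
[x3, x4] = [[-6, 0], [6, 6]]
[x5, [x3, x4]] = [[6, 12], [-12, -6]]
[x2, [x5, [x3, x4]]] = [[12, 12], [0, -12]]
[[x6, x1], [x2, [x5, [x3, x4]]]] = [[-48, -48], [96, 48]]

[[-48, -48], [96, 48]]


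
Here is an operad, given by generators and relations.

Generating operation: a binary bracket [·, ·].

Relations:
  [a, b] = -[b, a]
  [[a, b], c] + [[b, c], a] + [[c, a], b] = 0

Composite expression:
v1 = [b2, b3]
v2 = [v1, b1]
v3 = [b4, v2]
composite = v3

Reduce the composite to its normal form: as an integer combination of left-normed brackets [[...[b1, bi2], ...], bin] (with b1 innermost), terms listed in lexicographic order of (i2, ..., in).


[[[b1, b2], b3], b4] - [[[b1, b3], b2], b4]

A multilinear Lie element is pinned by b1-initial words (b1 innermost).
Composite bracket: [b4, [[b2, b3], b1]]
Full expansion: 8 signed words from ab - ba (2^3 = 8).
The b1-initial words carry the normal form:
  the word b1b2b3b4 carries sign +1 and contributes +[[[b1, b2], b3], b4]
  the word b1b3b2b4 carries sign -1 and contributes -[[[b1, b3], b2], b4]


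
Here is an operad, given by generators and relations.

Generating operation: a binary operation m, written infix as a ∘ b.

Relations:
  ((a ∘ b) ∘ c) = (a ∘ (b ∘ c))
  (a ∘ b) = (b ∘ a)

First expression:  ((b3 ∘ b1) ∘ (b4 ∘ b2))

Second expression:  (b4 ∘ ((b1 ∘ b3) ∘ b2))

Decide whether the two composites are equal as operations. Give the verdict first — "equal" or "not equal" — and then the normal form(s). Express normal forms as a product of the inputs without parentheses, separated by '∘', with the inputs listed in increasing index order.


Reducing the first expression gives b1 ∘ b2 ∘ b3 ∘ b4
Reducing the second expression gives b1 ∘ b2 ∘ b3 ∘ b4
The normal forms match — equal.

equal; the common form is b1 ∘ b2 ∘ b3 ∘ b4


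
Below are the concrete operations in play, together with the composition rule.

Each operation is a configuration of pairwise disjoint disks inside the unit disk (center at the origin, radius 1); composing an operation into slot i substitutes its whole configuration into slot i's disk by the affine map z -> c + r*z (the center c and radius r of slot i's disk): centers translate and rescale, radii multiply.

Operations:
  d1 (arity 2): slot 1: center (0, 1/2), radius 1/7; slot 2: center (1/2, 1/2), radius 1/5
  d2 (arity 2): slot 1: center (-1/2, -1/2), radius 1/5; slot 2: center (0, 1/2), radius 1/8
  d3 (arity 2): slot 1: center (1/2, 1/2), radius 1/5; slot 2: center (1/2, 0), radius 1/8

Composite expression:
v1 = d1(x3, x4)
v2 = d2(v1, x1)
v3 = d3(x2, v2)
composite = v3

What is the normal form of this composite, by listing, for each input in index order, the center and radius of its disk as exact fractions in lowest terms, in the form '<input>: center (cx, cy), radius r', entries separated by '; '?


x1: center (1/2, 1/16), radius 1/64; x2: center (1/2, 1/2), radius 1/5; x3: center (7/16, -1/20), radius 1/280; x4: center (9/20, -1/20), radius 1/200

Only the slot chain above each x matters under d3; compose those maps.
input x2: composing its 1 substitution step yields center (1/2, 1/2), radius 1/5
input x3: composing its 3 substitution steps yields center (7/16, -1/20), radius 1/280
input x4: composing its 3 substitution steps yields center (9/20, -1/20), radius 1/200
input x1: composing its 2 substitution steps yields center (1/2, 1/16), radius 1/64
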